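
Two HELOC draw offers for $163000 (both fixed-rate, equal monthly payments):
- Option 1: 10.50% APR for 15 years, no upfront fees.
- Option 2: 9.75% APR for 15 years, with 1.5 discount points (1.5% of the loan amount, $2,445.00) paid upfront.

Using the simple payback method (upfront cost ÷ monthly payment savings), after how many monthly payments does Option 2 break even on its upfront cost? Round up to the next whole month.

Option 1: at 10.50% the monthly rate is 0.0087500, so the payment is 163,000 × 0.0087500 / (1 − 1.0087500^−180) = $1,801.80.
Option 2: monthly rate = 9.75%/12 = 0.0081250; payment = 163,000 × 0.0081250 / (1 − (1+0.0081250)^−180) = $1,726.76.
Monthly savings = $1,801.80 − $1,726.76 = $75.04.
Break-even = $2,445.00 / $75.04 = 32.58 → 33 months.

33 months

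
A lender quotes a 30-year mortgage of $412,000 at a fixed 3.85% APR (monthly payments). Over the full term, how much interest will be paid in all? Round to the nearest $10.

Monthly rate = 3.85%/12 = 0.0032083; payment = 412,000 × 0.0032083 / (1 − (1+0.0032083)^−360) = $1,931.49.
Total paid = 360 × $1,931.49 = $695,336.40; interest = $695,336.40 − $412,000 = $283,336.40.

$283,340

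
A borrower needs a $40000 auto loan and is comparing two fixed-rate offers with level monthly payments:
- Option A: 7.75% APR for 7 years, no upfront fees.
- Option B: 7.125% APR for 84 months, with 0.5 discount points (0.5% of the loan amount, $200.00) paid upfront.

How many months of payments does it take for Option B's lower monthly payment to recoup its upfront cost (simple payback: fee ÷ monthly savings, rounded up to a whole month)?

17 months

Option A: monthly rate = 7.75%/12 = 0.0064583; payment = 40,000 × 0.0064583 / (1 − (1+0.0064583)^−84) = $618.48.
Option B: at 7.125% the monthly rate is 0.0059375, so the payment is 40,000 × 0.0059375 / (1 − 1.0059375^−84) = $606.15.
Monthly savings = $618.48 − $606.15 = $12.33.
Break-even = $200.00 / $12.33 = 16.22 → 17 months.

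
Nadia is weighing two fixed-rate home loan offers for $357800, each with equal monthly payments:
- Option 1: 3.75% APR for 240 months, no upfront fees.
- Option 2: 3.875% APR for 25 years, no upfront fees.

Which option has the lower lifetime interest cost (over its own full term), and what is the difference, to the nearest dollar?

Option 1: monthly rate = 3.75%/12 = 0.0031250; payment = 357,800 × 0.0031250 / (1 − (1+0.0031250)^−240) = $2,121.35.
Total interest on Option 1 = 240 × $2,121.35 − $357,800 = $151,324.00.
Option 2: at 3.875% the monthly rate is 0.0032292, so the payment is 357,800 × 0.0032292 / (1 − 1.0032292^−300) = $1,863.99.
Total interest on Option 2 = 300 × $1,863.99 − $357,800 = $201,397.00.
Option 1 is lower by $50,073.00.

Option 1 by $50,073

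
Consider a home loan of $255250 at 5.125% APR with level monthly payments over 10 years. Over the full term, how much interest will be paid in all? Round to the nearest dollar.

$71,503

At 5.125% the monthly rate is 0.0042708, so the payment is 255,250 × 0.0042708 / (1 − 1.0042708^−120) = $2,722.94.
Total paid = 120 × $2,722.94 = $326,752.80; interest = $326,752.80 − $255,250 = $71,502.80.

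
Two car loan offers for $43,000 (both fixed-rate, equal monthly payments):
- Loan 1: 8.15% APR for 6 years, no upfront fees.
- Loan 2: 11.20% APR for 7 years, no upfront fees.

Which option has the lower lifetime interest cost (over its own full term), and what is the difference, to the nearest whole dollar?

Loan 1 by $7,717

Loan 1: monthly rate = 8.15%/12 = 0.0067917; payment = 43,000 × 0.0067917 / (1 − (1+0.0067917)^−72) = $757.08.
Total interest on Loan 1 = 72 × $757.08 − $43,000 = $11,509.76.
Loan 2: at 11.20% the monthly rate is 0.0093333, so the payment is 43,000 × 0.0093333 / (1 − 1.0093333^−84) = $740.79.
Total interest on Loan 2 = 84 × $740.79 − $43,000 = $19,226.36.
Loan 1 is lower by $7,716.60.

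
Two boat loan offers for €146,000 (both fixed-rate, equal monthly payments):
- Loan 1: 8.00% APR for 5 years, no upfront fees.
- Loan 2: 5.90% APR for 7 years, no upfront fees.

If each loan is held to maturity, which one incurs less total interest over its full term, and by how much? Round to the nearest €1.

Loan 1 by €951

Loan 1: monthly rate = 8%/12 = 0.0066667; payment = 146,000 × 0.0066667 / (1 − (1+0.0066667)^−60) = €2,960.35.
Total interest on Loan 1 = 60 × €2,960.35 − €146,000 = €31,621.00.
Loan 2: monthly rate = 5.9%/12 = 0.0049167; payment = 146,000 × 0.0049167 / (1 − (1+0.0049167)^−84) = €2,125.86.
Total interest on Loan 2 = 84 × €2,125.86 − €146,000 = €32,572.24.
Loan 1 is lower by €951.24.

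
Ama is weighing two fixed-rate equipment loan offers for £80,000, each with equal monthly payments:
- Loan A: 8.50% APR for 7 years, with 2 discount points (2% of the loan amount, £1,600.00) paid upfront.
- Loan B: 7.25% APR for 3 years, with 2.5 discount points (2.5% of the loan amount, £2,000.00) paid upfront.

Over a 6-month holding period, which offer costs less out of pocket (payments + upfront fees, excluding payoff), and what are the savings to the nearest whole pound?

Loan A: monthly rate = 8.5%/12 = 0.0070833; payment = 80,000 × 0.0070833 / (1 − (1+0.0070833)^−84) = £1,266.92.
Loan B: at 7.25% the monthly rate is 0.0060417, so the payment is 80,000 × 0.0060417 / (1 − 1.0060417^−36) = £2,479.32.
Over 6 months: Loan A costs 6 × £1,266.92 + £1,600.00 = £9,201.52; Loan B costs 6 × £2,479.32 + £2,000.00 = £16,875.92.
Loan A is cheaper by £16,875.92 − £9,201.52 = £7,674.40.

Loan A by £7,674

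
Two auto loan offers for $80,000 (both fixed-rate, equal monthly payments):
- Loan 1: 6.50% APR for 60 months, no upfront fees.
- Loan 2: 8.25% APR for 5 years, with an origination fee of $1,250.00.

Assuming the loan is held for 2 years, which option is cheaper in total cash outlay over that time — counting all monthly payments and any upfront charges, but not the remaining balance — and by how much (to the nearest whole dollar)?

Loan 1 by $2,844

Loan 1: monthly rate = 6.5%/12 = 0.0054167; payment = 80,000 × 0.0054167 / (1 − (1+0.0054167)^−60) = $1,565.29.
Loan 2: monthly rate = 8.25%/12 = 0.0068750; payment = 80,000 × 0.0068750 / (1 − (1+0.0068750)^−60) = $1,631.70.
Over 24 months: Loan 1 costs 24 × $1,565.29 = $37,566.96; Loan 2 costs 24 × $1,631.70 + $1,250.00 = $40,410.80.
Loan 1 is cheaper by $40,410.80 − $37,566.96 = $2,843.84.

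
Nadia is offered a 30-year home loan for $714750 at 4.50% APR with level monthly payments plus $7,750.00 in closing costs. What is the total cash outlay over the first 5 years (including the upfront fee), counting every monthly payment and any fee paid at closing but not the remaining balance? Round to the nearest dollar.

Monthly rate = 4.5%/12 = 0.0037500; payment = 714,750 × 0.0037500 / (1 − (1+0.0037500)^−360) = $3,621.53.
Total outlay = 60 × $3,621.53 + $7,750.00 = $225,041.80.

$225,042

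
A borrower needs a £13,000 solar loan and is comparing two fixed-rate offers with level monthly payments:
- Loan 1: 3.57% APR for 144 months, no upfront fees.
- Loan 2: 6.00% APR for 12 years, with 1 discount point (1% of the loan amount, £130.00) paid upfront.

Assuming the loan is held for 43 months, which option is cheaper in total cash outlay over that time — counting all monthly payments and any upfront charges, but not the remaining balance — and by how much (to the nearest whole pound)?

Loan 1: at 3.57% the monthly rate is 0.0029750, so the payment is 13,000 × 0.0029750 / (1 − 1.0029750^−144) = £111.12.
Loan 2: at 6.00% the monthly rate is 0.0050000, so the payment is 13,000 × 0.0050000 / (1 − 1.0050000^−144) = £126.86.
Over 43 months: Loan 1 costs 43 × £111.12 = £4,778.16; Loan 2 costs 43 × £126.86 + £130.00 = £5,584.98.
Loan 1 is cheaper by £5,584.98 − £4,778.16 = £806.82.

Loan 1 by £807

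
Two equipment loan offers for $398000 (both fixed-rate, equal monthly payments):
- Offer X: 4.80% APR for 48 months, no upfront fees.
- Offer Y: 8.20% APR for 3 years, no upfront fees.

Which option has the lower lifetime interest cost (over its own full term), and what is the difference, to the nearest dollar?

Offer X by $12,088

Offer X: monthly rate = 4.8%/12 = 0.0040000; payment = 398,000 × 0.0040000 / (1 − (1+0.0040000)^−48) = $9,129.64.
Total interest on Offer X = 48 × $9,129.64 − $398,000 = $40,222.72.
Offer Y: at 8.20% the monthly rate is 0.0068333, so the payment is 398,000 × 0.0068333 / (1 − 1.0068333^−36) = $12,508.63.
Total interest on Offer Y = 36 × $12,508.63 − $398,000 = $52,310.68.
Offer X is lower by $12,087.96.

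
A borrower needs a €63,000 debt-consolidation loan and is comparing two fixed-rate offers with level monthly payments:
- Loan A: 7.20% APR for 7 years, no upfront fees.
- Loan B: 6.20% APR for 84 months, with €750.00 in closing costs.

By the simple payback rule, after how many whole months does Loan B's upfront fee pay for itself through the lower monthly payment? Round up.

25 months

Loan A: monthly rate = 7.2%/12 = 0.0060000; payment = 63,000 × 0.0060000 / (1 − (1+0.0060000)^−84) = €957.01.
Loan B: at 6.20% the monthly rate is 0.0051667, so the payment is 63,000 × 0.0051667 / (1 − 1.0051667^−84) = €926.39.
Monthly savings = €957.01 − €926.39 = €30.62.
Break-even = €750.00 / €30.62 = 24.49 → 25 months.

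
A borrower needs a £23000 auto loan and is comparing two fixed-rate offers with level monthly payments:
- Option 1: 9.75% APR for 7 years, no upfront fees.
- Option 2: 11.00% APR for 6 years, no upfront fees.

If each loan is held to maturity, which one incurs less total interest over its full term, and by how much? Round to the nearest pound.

Option 2 by £304

Option 1: at 9.75% the monthly rate is 0.0081250, so the payment is 23,000 × 0.0081250 / (1 − 1.0081250^−84) = £378.86.
Total interest on Option 1 = 84 × £378.86 − £23,000 = £8,824.24.
Option 2: at 11.00% the monthly rate is 0.0091667, so the payment is 23,000 × 0.0091667 / (1 − 1.0091667^−72) = £437.78.
Total interest on Option 2 = 72 × £437.78 − £23,000 = £8,520.16.
Option 2 is lower by £304.08.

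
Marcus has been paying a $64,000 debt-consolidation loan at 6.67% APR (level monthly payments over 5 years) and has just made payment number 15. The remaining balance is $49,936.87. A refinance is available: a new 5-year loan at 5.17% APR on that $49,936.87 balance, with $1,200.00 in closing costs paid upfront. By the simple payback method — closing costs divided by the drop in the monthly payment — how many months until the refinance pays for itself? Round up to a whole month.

Current payment = 64,000 × 6.67%/12 / (1 − (1+0.0055583)^−60) = $1,257.34.
Refinanced payment = 49,936.87 × 0.0043083 / (1 − (1+0.0043083)^−60) = $946.26.
Monthly savings = $1,257.34 − $946.26 = $311.08.
Break-even = $1,200.00 / $311.08 = 3.86 → 4 months.

4 months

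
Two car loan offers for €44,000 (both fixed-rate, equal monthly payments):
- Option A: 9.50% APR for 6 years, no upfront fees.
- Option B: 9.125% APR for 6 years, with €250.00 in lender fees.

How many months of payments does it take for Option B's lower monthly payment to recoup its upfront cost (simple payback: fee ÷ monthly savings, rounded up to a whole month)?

31 months

Option A: monthly rate = 9.5%/12 = 0.0079167; payment = 44,000 × 0.0079167 / (1 − (1+0.0079167)^−72) = €804.09.
Option B: monthly rate = 9.125%/12 = 0.0076042; payment = 44,000 × 0.0076042 / (1 − (1+0.0076042)^−72) = €795.86.
Monthly savings = €804.09 − €795.86 = €8.23.
Break-even = €250.00 / €8.23 = 30.38 → 31 months.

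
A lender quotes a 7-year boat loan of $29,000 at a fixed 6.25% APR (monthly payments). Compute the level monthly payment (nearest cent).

$427.13

At 6.25% the monthly rate is 0.0052083, so the payment is 29,000 × 0.0052083 / (1 − 1.0052083^−84) = $427.13.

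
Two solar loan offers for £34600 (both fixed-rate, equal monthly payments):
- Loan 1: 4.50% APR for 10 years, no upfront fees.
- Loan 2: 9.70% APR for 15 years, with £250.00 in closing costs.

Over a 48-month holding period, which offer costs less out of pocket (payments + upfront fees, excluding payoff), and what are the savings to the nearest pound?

Loan 1: monthly rate = 4.5%/12 = 0.0037500; payment = 34,600 × 0.0037500 / (1 − (1+0.0037500)^−120) = £358.59.
Loan 2: at 9.70% the monthly rate is 0.0080833, so the payment is 34,600 × 0.0080833 / (1 − 1.0080833^−180) = £365.49.
Over 48 months: Loan 1 costs 48 × £358.59 = £17,212.32; Loan 2 costs 48 × £365.49 + £250.00 = £17,793.52.
Loan 1 is cheaper by £17,793.52 − £17,212.32 = £581.20.

Loan 1 by £581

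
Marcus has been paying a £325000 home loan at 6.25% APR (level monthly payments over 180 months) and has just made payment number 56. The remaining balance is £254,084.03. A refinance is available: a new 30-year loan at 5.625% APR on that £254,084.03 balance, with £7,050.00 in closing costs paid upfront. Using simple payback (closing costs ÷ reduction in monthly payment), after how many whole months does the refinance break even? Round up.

Current payment = 325,000 × 6.25%/12 / (1 − (1+0.0052083)^−180) = £2,786.62.
Refinanced payment = 254,084.03 × 0.0046875 / (1 − (1+0.0046875)^−360) = £1,462.65.
Monthly savings = £2,786.62 − £1,462.65 = £1,323.97.
Break-even = £7,050.00 / £1,323.97 = 5.32 → 6 months.

6 months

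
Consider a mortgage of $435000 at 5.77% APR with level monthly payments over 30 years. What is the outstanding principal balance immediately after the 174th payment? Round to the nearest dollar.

$312,299

With monthly rate i = 5.77%/12 = 0.0048083, the balance after k of n payments is P · [(1+i)^n − (1+i)^k] / [(1+i)^n − 1].
(1+0.0048083)^360 = 5.62292325 and (1+0.0048083)^174 = 2.30399594, so the balance is 435,000 × (5.62292325 − 2.30399594) / (5.62292325 − 1) = $312,298.80.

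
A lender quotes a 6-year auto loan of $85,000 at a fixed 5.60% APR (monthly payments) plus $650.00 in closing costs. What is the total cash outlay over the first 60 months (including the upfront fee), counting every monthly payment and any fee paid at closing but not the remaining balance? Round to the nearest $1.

At 5.60% the monthly rate is 0.0046667, so the payment is 85,000 × 0.0046667 / (1 − 1.0046667^−72) = $1,392.70.
Total outlay = 60 × $1,392.70 + $650.00 = $84,212.00.

$84,212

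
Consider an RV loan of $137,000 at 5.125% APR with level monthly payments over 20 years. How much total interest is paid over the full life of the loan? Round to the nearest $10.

$82,270

Monthly rate = 5.125%/12 = 0.0042708; payment = 137,000 × 0.0042708 / (1 − (1+0.0042708)^−240) = $913.63.
Total paid = 240 × $913.63 = $219,271.20; interest = $219,271.20 − $137,000 = $82,271.20.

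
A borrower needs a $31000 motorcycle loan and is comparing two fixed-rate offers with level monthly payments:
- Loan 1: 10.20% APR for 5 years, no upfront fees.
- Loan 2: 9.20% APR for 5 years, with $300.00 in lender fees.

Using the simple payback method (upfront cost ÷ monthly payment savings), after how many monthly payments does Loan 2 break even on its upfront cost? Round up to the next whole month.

20 months

Loan 1: at 10.20% the monthly rate is 0.0085000, so the payment is 31,000 × 0.0085000 / (1 − 1.0085000^−60) = $661.71.
Loan 2: at 9.20% the monthly rate is 0.0076667, so the payment is 31,000 × 0.0076667 / (1 − 1.0076667^−60) = $646.52.
Monthly savings = $661.71 − $646.52 = $15.19.
Break-even = $300.00 / $15.19 = 19.75 → 20 months.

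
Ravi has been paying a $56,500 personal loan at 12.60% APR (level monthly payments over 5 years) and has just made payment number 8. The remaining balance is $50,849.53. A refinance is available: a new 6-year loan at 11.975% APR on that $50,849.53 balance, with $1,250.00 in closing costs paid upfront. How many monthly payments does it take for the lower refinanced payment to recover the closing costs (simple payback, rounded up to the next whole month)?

Current payment = 56,500 × 12.6%/12 / (1 − (1+0.0105000)^−60) = $1,274.01.
Refinanced payment = 50,849.53 × 0.0099792 / (1 − (1+0.0099792)^−72) = $993.46.
Monthly savings = $1,274.01 − $993.46 = $280.55.
Break-even = $1,250.00 / $280.55 = 4.46 → 5 months.

5 months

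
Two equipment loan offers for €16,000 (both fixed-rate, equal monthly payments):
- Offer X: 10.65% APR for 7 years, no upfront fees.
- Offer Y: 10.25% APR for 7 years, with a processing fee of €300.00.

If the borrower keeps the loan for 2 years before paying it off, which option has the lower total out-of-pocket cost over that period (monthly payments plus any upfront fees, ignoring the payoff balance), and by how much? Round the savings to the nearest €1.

Offer X: monthly rate = 10.65%/12 = 0.0088750; payment = 16,000 × 0.0088750 / (1 − (1+0.0088750)^−84) = €271.02.
Offer Y: monthly rate = 10.25%/12 = 0.0085417; payment = 16,000 × 0.0085417 / (1 − (1+0.0085417)^−84) = €267.69.
Over 24 months: Offer X costs 24 × €271.02 = €6,504.48; Offer Y costs 24 × €267.69 + €300.00 = €6,724.56.
Offer X is cheaper by €6,724.56 − €6,504.48 = €220.08.

Offer X by €220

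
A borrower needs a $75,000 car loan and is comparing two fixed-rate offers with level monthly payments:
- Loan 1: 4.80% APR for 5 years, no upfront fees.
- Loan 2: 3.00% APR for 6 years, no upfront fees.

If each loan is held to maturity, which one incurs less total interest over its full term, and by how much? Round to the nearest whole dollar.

Loan 2 by $2,463

Loan 1: monthly rate = 4.8%/12 = 0.0040000; payment = 75,000 × 0.0040000 / (1 − (1+0.0040000)^−60) = $1,408.48.
Total interest on Loan 1 = 60 × $1,408.48 − $75,000 = $9,508.80.
Loan 2: at 3.00% the monthly rate is 0.0025000, so the payment is 75,000 × 0.0025000 / (1 − 1.0025000^−72) = $1,139.53.
Total interest on Loan 2 = 72 × $1,139.53 − $75,000 = $7,046.16.
Loan 2 is lower by $2,462.64.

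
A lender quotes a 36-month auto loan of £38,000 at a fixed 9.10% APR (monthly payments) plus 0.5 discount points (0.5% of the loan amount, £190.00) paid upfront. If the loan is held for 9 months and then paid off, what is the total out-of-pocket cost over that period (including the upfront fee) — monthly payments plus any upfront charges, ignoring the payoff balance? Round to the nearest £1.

At 9.10% the monthly rate is 0.0075833, so the payment is 38,000 × 0.0075833 / (1 − 1.0075833^−36) = £1,210.16.
Total outlay = 9 × £1,210.16 + £190.00 = £11,081.44.

£11,081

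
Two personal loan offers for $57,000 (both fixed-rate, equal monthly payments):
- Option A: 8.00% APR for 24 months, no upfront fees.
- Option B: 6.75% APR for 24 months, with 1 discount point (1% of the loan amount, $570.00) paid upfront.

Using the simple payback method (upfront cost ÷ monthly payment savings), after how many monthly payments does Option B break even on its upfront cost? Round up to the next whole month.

18 months

Option A: monthly rate = 8%/12 = 0.0066667; payment = 57,000 × 0.0066667 / (1 − (1+0.0066667)^−24) = $2,577.96.
Option B: monthly rate = 6.75%/12 = 0.0056250; payment = 57,000 × 0.0056250 / (1 − (1+0.0056250)^−24) = $2,545.58.
Monthly savings = $2,577.96 − $2,545.58 = $32.38.
Break-even = $570.00 / $32.38 = 17.60 → 18 months.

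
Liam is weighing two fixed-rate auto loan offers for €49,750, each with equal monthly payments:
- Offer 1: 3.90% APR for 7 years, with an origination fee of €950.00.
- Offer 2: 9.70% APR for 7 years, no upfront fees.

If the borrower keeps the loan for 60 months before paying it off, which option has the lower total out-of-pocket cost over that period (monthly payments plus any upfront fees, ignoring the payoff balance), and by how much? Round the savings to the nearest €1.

Offer 1 by €7,479

Offer 1: monthly rate = 3.9%/12 = 0.0032500; payment = 49,750 × 0.0032500 / (1 − (1+0.0032500)^−84) = €677.74.
Offer 2: at 9.70% the monthly rate is 0.0080833, so the payment is 49,750 × 0.0080833 / (1 − 1.0080833^−84) = €818.22.
Over 60 months: Offer 1 costs 60 × €677.74 + €950.00 = €41,614.40; Offer 2 costs 60 × €818.22 = €49,093.20.
Offer 1 is cheaper by €49,093.20 − €41,614.40 = €7,478.80.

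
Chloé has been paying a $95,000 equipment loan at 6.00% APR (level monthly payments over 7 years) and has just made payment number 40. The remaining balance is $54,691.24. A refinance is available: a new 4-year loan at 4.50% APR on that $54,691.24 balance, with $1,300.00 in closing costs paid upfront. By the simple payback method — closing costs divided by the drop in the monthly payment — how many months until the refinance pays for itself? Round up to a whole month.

10 months

Current payment = 95,000 × 6%/12 / (1 − (1+0.0050000)^−84) = $1,387.81.
Refinanced payment = 54,691.24 × 0.0037500 / (1 − (1+0.0037500)^−48) = $1,247.15.
Monthly savings = $1,387.81 − $1,247.15 = $140.66.
Break-even = $1,300.00 / $140.66 = 9.24 → 10 months.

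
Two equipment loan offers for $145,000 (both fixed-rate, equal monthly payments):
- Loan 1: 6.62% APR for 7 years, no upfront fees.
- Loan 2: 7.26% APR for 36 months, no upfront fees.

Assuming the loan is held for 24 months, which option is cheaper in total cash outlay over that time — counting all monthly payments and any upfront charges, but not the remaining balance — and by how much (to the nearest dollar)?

Loan 1: monthly rate = 6.62%/12 = 0.0055167; payment = 145,000 × 0.0055167 / (1 − (1+0.0055167)^−84) = $2,161.60.
Loan 2: at 7.26% the monthly rate is 0.0060500, so the payment is 145,000 × 0.0060500 / (1 − 1.0060500^−36) = $4,494.44.
Over 24 months: Loan 1 costs 24 × $2,161.60 = $51,878.40; Loan 2 costs 24 × $4,494.44 = $107,866.56.
Loan 1 is cheaper by $107,866.56 − $51,878.40 = $55,988.16.

Loan 1 by $55,988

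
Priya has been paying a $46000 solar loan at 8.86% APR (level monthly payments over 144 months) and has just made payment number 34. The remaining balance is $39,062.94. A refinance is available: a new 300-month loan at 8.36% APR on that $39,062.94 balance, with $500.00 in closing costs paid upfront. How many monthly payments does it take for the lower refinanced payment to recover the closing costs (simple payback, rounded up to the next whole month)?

3 months

Current payment = 46,000 × 8.86%/12 / (1 − (1+0.0073833)^−144) = $519.87.
Refinanced payment = 39,062.94 × 0.0069667 / (1 − (1+0.0069667)^−300) = $310.87.
Monthly savings = $519.87 − $310.87 = $209.00.
Break-even = $500.00 / $209.00 = 2.39 → 3 months.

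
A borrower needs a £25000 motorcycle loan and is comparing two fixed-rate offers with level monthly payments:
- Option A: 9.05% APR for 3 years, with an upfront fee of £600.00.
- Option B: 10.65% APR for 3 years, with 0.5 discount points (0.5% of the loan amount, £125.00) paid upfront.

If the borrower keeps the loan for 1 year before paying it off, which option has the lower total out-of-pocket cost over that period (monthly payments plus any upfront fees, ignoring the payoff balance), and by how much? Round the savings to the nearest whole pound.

Option A: at 9.05% the monthly rate is 0.0075417, so the payment is 25,000 × 0.0075417 / (1 − 1.0075417^−36) = £795.58.
Option B: monthly rate = 10.65%/12 = 0.0088750; payment = 25,000 × 0.0088750 / (1 − (1+0.0088750)^−36) = £814.33.
Over 12 months: Option A costs 12 × £795.58 + £600.00 = £10,146.96; Option B costs 12 × £814.33 + £125.00 = £9,896.96.
Option B is cheaper by £10,146.96 − £9,896.96 = £250.00.

Option B by £250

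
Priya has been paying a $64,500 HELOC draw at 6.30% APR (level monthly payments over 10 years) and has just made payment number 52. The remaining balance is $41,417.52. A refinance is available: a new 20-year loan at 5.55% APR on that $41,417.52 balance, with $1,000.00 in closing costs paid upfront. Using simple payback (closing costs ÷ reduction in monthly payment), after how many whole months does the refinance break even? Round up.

Current payment = 64,500 × 6.3%/12 / (1 − (1+0.0052500)^−120) = $725.84.
Refinanced payment = 41,417.52 × 0.0046250 / (1 − (1+0.0046250)^−240) = $286.08.
Monthly savings = $725.84 − $286.08 = $439.76.
Break-even = $1,000.00 / $439.76 = 2.27 → 3 months.

3 months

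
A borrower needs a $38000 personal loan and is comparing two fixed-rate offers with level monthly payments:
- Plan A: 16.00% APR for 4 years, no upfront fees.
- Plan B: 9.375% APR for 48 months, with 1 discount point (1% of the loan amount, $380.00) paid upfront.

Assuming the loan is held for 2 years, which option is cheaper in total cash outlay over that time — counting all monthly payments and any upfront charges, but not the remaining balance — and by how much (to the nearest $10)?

Plan A: at 16.00% the monthly rate is 0.0133333, so the payment is 38,000 × 0.0133333 / (1 − 1.0133333^−48) = $1,076.93.
Plan B: monthly rate = 9.375%/12 = 0.0078125; payment = 38,000 × 0.0078125 / (1 − (1+0.0078125)^−48) = $952.41.
Over 24 months: Plan A costs 24 × $1,076.93 = $25,846.32; Plan B costs 24 × $952.41 + $380.00 = $23,237.84.
Plan B is cheaper by $25,846.32 − $23,237.84 = $2,608.48.

Plan B by $2,610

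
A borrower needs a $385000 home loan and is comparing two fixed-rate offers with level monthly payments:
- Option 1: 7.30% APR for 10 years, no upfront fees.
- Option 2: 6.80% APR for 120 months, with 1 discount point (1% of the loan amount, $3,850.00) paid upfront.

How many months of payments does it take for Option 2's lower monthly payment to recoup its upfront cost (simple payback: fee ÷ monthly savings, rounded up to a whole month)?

39 months

Option 1: at 7.30% the monthly rate is 0.0060833, so the payment is 385,000 × 0.0060833 / (1 − 1.0060833^−120) = $4,529.93.
Option 2: at 6.80% the monthly rate is 0.0056667, so the payment is 385,000 × 0.0056667 / (1 − 1.0056667^−120) = $4,430.59.
Monthly savings = $4,529.93 − $4,430.59 = $99.34.
Break-even = $3,850.00 / $99.34 = 38.76 → 39 months.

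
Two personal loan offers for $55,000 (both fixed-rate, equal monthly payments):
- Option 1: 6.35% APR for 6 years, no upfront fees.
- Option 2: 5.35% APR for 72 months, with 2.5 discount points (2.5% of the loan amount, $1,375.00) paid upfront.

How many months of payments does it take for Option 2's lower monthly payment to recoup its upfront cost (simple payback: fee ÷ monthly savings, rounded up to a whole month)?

Option 1: at 6.35% the monthly rate is 0.0052917, so the payment is 55,000 × 0.0052917 / (1 − 1.0052917^−72) = $920.62.
Option 2: monthly rate = 5.35%/12 = 0.0044583; payment = 55,000 × 0.0044583 / (1 − (1+0.0044583)^−72) = $894.73.
Monthly savings = $920.62 − $894.73 = $25.89.
Break-even = $1,375.00 / $25.89 = 53.11 → 54 months.

54 months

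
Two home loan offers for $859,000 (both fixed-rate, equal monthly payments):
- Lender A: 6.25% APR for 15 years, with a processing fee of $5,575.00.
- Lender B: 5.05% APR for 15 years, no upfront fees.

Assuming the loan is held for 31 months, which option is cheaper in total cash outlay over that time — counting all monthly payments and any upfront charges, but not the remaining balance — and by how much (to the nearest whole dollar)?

Lender B by $22,623

Lender A: at 6.25% the monthly rate is 0.0052083, so the payment is 859,000 × 0.0052083 / (1 − 1.0052083^−180) = $7,365.26.
Lender B: at 5.05% the monthly rate is 0.0042083, so the payment is 859,000 × 0.0042083 / (1 − 1.0042083^−180) = $6,815.31.
Over 31 months: Lender A costs 31 × $7,365.26 + $5,575.00 = $233,898.06; Lender B costs 31 × $6,815.31 = $211,274.61.
Lender B is cheaper by $233,898.06 − $211,274.61 = $22,623.45.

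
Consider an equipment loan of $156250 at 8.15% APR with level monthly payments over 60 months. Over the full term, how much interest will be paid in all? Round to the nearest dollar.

$34,515

Monthly rate = 8.15%/12 = 0.0067917; payment = 156,250 × 0.0067917 / (1 − (1+0.0067917)^−60) = $3,179.42.
Total paid = 60 × $3,179.42 = $190,765.20; interest = $190,765.20 − $156,250 = $34,515.20.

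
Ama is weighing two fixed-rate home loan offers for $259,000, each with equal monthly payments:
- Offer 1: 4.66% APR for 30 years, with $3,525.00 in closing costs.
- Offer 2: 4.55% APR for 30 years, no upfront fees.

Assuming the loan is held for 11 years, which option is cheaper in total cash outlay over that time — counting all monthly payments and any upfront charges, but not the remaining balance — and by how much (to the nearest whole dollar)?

Offer 2 by $5,773

Offer 1: monthly rate = 4.66%/12 = 0.0038833; payment = 259,000 × 0.0038833 / (1 − (1+0.0038833)^−360) = $1,337.05.
Offer 2: monthly rate = 4.55%/12 = 0.0037917; payment = 259,000 × 0.0037917 / (1 − (1+0.0037917)^−360) = $1,320.02.
Over 132 months: Offer 1 costs 132 × $1,337.05 + $3,525.00 = $180,015.60; Offer 2 costs 132 × $1,320.02 = $174,242.64.
Offer 2 is cheaper by $180,015.60 − $174,242.64 = $5,772.96.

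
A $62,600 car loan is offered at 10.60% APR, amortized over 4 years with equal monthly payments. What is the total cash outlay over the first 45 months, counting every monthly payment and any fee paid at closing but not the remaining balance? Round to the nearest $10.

At 10.60% the monthly rate is 0.0088333, so the payment is 62,600 × 0.0088333 / (1 − 1.0088333^−48) = $1,605.80.
Total outlay = 45 × $1,605.80 = $72,261.00.

$72,260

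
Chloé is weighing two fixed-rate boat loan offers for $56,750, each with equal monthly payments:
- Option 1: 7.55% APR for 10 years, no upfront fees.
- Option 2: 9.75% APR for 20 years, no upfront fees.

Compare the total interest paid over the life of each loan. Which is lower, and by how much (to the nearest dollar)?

Option 1: monthly rate = 7.55%/12 = 0.0062917; payment = 56,750 × 0.0062917 / (1 − (1+0.0062917)^−120) = $675.11.
Total interest on Option 1 = 120 × $675.11 − $56,750 = $24,263.20.
Option 2: at 9.75% the monthly rate is 0.0081250, so the payment is 56,750 × 0.0081250 / (1 − 1.0081250^−240) = $538.28.
Total interest on Option 2 = 240 × $538.28 − $56,750 = $72,437.20.
Option 1 is lower by $48,174.00.

Option 1 by $48,174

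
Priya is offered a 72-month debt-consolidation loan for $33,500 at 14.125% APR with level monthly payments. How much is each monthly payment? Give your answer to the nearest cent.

At 14.125% the monthly rate is 0.0117708, so the payment is 33,500 × 0.0117708 / (1 − 1.0117708^−72) = $692.54.

$692.54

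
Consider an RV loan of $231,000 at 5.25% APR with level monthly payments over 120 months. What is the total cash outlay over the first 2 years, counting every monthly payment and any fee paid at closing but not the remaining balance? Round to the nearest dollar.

At 5.25% the monthly rate is 0.0043750, so the payment is 231,000 × 0.0043750 / (1 − 1.0043750^−120) = $2,478.44.
Total outlay = 24 × $2,478.44 = $59,482.56.

$59,483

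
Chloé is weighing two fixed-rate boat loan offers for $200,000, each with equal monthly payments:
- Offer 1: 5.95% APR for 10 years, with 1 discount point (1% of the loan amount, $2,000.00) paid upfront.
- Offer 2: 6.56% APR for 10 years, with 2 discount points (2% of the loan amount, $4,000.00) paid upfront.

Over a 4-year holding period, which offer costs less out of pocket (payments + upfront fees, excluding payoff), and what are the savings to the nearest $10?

Offer 1: at 5.95% the monthly rate is 0.0049583, so the payment is 200,000 × 0.0049583 / (1 − 1.0049583^−120) = $2,215.39.
Offer 2: at 6.56% the monthly rate is 0.0054667, so the payment is 200,000 × 0.0054667 / (1 − 1.0054667^−120) = $2,277.07.
Over 48 months: Offer 1 costs 48 × $2,215.39 + $2,000.00 = $108,338.72; Offer 2 costs 48 × $2,277.07 + $4,000.00 = $113,299.36.
Offer 1 is cheaper by $113,299.36 − $108,338.72 = $4,960.64.

Offer 1 by $4,960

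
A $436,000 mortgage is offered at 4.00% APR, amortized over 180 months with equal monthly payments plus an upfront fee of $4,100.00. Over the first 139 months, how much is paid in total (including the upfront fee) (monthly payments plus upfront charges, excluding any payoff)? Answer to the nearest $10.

At 4.00% the monthly rate is 0.0033333, so the payment is 436,000 × 0.0033333 / (1 − 1.0033333^−180) = $3,225.04.
Total outlay = 139 × $3,225.04 + $4,100.00 = $452,380.56.

$452,380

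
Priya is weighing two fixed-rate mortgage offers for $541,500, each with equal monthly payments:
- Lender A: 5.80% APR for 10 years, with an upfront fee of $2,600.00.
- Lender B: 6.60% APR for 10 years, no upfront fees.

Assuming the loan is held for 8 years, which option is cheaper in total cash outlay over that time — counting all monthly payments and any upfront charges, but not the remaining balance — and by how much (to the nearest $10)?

Lender A by $18,390

Lender A: monthly rate = 5.8%/12 = 0.0048333; payment = 541,500 × 0.0048333 / (1 − (1+0.0048333)^−120) = $5,957.52.
Lender B: at 6.60% the monthly rate is 0.0055000, so the payment is 541,500 × 0.0055000 / (1 − 1.0055000^−120) = $6,176.21.
Over 96 months: Lender A costs 96 × $5,957.52 + $2,600.00 = $574,521.92; Lender B costs 96 × $6,176.21 = $592,916.16.
Lender A is cheaper by $592,916.16 − $574,521.92 = $18,394.24.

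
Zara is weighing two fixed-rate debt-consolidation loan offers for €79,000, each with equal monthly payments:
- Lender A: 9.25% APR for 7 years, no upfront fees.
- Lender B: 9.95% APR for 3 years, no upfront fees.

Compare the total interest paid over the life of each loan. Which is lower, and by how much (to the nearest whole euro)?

Lender B by €15,910

Lender A: at 9.25% the monthly rate is 0.0077083, so the payment is 79,000 × 0.0077083 / (1 − 1.0077083^−84) = €1,281.08.
Total interest on Lender A = 84 × €1,281.08 − €79,000 = €28,610.72.
Lender B: monthly rate = 9.95%/12 = 0.0082917; payment = 79,000 × 0.0082917 / (1 − (1+0.0082917)^−36) = €2,547.25.
Total interest on Lender B = 36 × €2,547.25 − €79,000 = €12,701.00.
Lender B is lower by €15,909.72.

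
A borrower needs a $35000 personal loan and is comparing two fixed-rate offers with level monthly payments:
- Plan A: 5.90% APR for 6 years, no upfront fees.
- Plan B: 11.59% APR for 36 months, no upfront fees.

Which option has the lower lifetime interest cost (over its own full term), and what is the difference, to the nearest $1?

Plan A: at 5.90% the monthly rate is 0.0049167, so the payment is 35,000 × 0.0049167 / (1 − 1.0049167^−72) = $578.40.
Total interest on Plan A = 72 × $578.40 − $35,000 = $6,644.80.
Plan B: at 11.59% the monthly rate is 0.0096583, so the payment is 35,000 × 0.0096583 / (1 − 1.0096583^−36) = $1,155.66.
Total interest on Plan B = 36 × $1,155.66 − $35,000 = $6,603.76.
Plan B is lower by $41.04.

Plan B by $41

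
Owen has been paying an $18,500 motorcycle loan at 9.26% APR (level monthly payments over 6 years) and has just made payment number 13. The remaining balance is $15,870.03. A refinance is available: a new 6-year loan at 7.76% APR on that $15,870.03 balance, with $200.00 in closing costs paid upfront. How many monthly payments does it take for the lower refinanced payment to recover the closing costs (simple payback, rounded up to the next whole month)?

4 months

Current payment = 18,500 × 9.26%/12 / (1 − (1+0.0077167)^−72) = $335.86.
Refinanced payment = 15,870.03 × 0.0064667 / (1 − (1+0.0064667)^−72) = $276.40.
Monthly savings = $335.86 − $276.40 = $59.46.
Break-even = $200.00 / $59.46 = 3.36 → 4 months.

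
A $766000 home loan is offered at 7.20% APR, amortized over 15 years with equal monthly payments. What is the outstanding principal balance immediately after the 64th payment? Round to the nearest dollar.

$581,362

With monthly rate i = 7.2%/12 = 0.0060000, the balance after k of n payments is P · [(1+i)^n − (1+i)^k] / [(1+i)^n − 1].
(1+0.0060000)^180 = 2.93519210 and (1+0.0060000)^64 = 1.46646184, so the balance is 766,000 × (2.93519210 − 1.46646184) / (2.93519210 − 1) = $581,362.12.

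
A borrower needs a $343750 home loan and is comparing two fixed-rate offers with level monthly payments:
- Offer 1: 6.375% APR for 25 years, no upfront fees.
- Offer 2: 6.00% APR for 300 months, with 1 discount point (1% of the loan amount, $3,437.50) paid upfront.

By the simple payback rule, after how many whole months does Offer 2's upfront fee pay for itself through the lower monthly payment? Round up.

44 months

Offer 1: monthly rate = 6.375%/12 = 0.0053125; payment = 343,750 × 0.0053125 / (1 − (1+0.0053125)^−300) = $2,294.25.
Offer 2: at 6.00% the monthly rate is 0.0050000, so the payment is 343,750 × 0.0050000 / (1 − 1.0050000^−300) = $2,214.79.
Monthly savings = $2,294.25 − $2,214.79 = $79.46.
Break-even = $3,437.50 / $79.46 = 43.26 → 44 months.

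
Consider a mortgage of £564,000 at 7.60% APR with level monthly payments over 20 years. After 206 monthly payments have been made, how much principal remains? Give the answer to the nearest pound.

£139,641

With monthly rate i = 7.6%/12 = 0.0063333, the balance after k of n payments is P · [(1+i)^n − (1+i)^k] / [(1+i)^n − 1].
(1+0.0063333)^240 = 4.55036247 and (1+0.0063333)^206 = 3.67132482, so the balance is 564,000 × (4.55036247 − 3.67132482) / (4.55036247 − 1) = £139,641.30.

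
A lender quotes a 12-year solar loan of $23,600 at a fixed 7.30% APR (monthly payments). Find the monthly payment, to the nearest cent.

At 7.30% the monthly rate is 0.0060833, so the payment is 23,600 × 0.0060833 / (1 − 1.0060833^−144) = $246.49.

$246.49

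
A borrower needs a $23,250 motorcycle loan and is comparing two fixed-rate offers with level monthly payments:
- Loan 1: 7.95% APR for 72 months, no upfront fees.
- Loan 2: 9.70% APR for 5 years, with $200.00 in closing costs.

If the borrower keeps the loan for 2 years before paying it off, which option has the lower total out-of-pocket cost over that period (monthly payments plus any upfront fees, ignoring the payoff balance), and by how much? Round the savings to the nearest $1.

Loan 1: monthly rate = 7.95%/12 = 0.0066250; payment = 23,250 × 0.0066250 / (1 − (1+0.0066250)^−72) = $407.08.
Loan 2: at 9.70% the monthly rate is 0.0080833, so the payment is 23,250 × 0.0080833 / (1 − 1.0080833^−60) = $490.57.
Over 24 months: Loan 1 costs 24 × $407.08 = $9,769.92; Loan 2 costs 24 × $490.57 + $200.00 = $11,973.68.
Loan 1 is cheaper by $11,973.68 − $9,769.92 = $2,203.76.

Loan 1 by $2,204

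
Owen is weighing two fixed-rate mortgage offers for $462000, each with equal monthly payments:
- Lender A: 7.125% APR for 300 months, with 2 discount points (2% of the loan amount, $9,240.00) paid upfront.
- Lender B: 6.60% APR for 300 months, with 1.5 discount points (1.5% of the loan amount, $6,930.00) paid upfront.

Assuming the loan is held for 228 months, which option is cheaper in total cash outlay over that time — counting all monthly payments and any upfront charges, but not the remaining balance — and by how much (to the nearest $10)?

Lender B by $37,390

Lender A: at 7.125% the monthly rate is 0.0059375, so the payment is 462,000 × 0.0059375 / (1 − 1.0059375^−300) = $3,302.25.
Lender B: at 6.60% the monthly rate is 0.0055000, so the payment is 462,000 × 0.0055000 / (1 − 1.0055000^−300) = $3,148.39.
Over 228 months: Lender A costs 228 × $3,302.25 + $9,240.00 = $762,153.00; Lender B costs 228 × $3,148.39 + $6,930.00 = $724,762.92.
Lender B is cheaper by $762,153.00 − $724,762.92 = $37,390.08.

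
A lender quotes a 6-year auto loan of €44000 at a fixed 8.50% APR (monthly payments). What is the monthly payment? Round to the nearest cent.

Monthly rate = 8.5%/12 = 0.0070833; payment = 44,000 × 0.0070833 / (1 − (1+0.0070833)^−72) = €782.25.

€782.25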